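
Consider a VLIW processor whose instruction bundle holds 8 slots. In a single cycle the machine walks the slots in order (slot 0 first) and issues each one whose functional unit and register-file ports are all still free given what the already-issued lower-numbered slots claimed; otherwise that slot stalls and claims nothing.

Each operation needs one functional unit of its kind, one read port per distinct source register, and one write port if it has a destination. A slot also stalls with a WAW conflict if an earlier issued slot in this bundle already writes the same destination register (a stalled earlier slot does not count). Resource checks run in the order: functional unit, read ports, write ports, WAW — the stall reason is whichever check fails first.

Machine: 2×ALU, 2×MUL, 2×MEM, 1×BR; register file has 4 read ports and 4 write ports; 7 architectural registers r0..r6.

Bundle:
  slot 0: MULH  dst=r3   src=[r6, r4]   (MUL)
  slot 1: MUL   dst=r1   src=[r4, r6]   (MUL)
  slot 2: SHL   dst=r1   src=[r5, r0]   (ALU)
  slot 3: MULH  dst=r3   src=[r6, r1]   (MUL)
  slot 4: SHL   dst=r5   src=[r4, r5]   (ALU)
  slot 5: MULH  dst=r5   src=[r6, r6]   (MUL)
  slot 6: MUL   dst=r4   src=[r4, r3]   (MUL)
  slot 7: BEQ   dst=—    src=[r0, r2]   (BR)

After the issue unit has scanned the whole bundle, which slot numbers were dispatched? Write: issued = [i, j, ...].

slot 0 (MUL): ISSUE — free A2,Mu1,Ld2,B1 rp2 wp3
slot 1 (MUL): ISSUE — free A2,Mu0,Ld2,B1 rp0 wp2
slot 2 (ALU): stall RD_PORT — free A2,Mu0,Ld2,B1 rp0 wp2
slot 3 (MUL): stall FU — free A2,Mu0,Ld2,B1 rp0 wp2
slot 4 (ALU): stall RD_PORT — free A2,Mu0,Ld2,B1 rp0 wp2
slot 5 (MUL): stall FU — free A2,Mu0,Ld2,B1 rp0 wp2
slot 6 (MUL): stall FU — free A2,Mu0,Ld2,B1 rp0 wp2
slot 7 (BR): stall RD_PORT — free A2,Mu0,Ld2,B1 rp0 wp2

issued = [0, 1]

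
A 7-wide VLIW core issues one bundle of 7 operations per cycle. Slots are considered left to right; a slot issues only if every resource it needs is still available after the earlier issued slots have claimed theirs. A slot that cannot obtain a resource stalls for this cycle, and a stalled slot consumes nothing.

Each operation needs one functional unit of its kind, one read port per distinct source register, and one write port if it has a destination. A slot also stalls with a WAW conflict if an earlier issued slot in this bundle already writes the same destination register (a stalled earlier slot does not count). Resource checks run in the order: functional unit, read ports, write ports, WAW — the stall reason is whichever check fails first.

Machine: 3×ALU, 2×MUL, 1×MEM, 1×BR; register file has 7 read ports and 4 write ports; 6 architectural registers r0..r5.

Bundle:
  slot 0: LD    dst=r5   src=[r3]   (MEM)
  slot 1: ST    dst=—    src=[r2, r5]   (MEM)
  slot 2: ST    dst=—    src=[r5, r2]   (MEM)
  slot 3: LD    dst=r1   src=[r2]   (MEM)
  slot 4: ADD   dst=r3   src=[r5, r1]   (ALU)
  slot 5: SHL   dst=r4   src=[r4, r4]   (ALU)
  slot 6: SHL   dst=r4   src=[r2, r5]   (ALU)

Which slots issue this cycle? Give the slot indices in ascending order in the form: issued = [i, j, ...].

issued = [0, 4, 5]

[0] MEM needs rd=1 wr=1: ok; after: ALU=3 MUL=2 MEM=0 BR=1, R=6, W=3
[1] MEM needs rd=2 wr=0: FU; after: ALU=3 MUL=2 MEM=0 BR=1, R=6, W=3
[2] MEM needs rd=2 wr=0: FU; after: ALU=3 MUL=2 MEM=0 BR=1, R=6, W=3
[3] MEM needs rd=1 wr=1: FU; after: ALU=3 MUL=2 MEM=0 BR=1, R=6, W=3
[4] ALU needs rd=2 wr=1: ok; after: ALU=2 MUL=2 MEM=0 BR=1, R=4, W=2
[5] ALU needs rd=1 wr=1: ok; after: ALU=1 MUL=2 MEM=0 BR=1, R=3, W=1
[6] ALU needs rd=2 wr=1: WAW; after: ALU=1 MUL=2 MEM=0 BR=1, R=3, W=1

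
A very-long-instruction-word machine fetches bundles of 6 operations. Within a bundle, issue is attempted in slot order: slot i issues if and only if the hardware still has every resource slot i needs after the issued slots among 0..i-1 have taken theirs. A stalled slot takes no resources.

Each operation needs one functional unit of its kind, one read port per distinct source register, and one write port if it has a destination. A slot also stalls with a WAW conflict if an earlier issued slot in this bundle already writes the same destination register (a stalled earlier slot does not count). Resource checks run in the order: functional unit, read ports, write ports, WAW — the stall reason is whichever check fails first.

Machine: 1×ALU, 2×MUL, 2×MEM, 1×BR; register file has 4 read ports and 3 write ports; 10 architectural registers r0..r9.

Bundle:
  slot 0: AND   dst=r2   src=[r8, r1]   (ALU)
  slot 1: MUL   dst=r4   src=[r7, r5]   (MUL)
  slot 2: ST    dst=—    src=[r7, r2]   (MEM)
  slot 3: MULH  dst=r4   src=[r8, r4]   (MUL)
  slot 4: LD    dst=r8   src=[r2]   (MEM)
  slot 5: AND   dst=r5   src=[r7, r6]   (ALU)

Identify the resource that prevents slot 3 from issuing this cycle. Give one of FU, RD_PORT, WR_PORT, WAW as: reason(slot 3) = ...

[0] ALU needs rd=2 wr=1: ok; after: ALU=0 MUL=2 MEM=2 BR=1, R=2, W=2
[1] MUL needs rd=2 wr=1: ok; after: ALU=0 MUL=1 MEM=2 BR=1, R=0, W=1
[2] MEM needs rd=2 wr=0: RD_PORT; after: ALU=0 MUL=1 MEM=2 BR=1, R=0, W=1
[3] MUL needs rd=2 wr=1: RD_PORT; after: ALU=0 MUL=1 MEM=2 BR=1, R=0, W=1
[4] MEM needs rd=1 wr=1: RD_PORT; after: ALU=0 MUL=1 MEM=2 BR=1, R=0, W=1
[5] ALU needs rd=2 wr=1: FU; after: ALU=0 MUL=1 MEM=2 BR=1, R=0, W=1

reason(slot 3) = RD_PORT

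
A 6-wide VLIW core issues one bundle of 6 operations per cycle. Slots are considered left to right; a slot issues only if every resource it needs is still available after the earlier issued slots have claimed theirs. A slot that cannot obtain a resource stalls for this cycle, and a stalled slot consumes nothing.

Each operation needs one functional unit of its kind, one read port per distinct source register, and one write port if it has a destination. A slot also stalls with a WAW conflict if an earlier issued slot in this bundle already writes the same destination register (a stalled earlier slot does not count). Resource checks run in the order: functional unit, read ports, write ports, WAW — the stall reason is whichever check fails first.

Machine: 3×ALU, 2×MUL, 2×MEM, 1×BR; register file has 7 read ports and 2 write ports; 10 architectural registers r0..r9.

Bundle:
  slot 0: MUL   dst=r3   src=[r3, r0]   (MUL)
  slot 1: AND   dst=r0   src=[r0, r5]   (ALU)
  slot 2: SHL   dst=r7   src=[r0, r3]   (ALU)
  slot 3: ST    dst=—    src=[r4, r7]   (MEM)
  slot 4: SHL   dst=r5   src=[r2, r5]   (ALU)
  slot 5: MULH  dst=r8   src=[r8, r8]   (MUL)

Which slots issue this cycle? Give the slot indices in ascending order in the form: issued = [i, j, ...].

  0. MUL→r3 ⇒ go  {3A/1Mu/2Ld/1B | 5r 1w}
  1. ALU→r0 ⇒ go  {2A/1Mu/2Ld/1B | 3r 0w}
  2. ALU→r7 ⇒ no(WR_PORT)  {2A/1Mu/2Ld/1B | 3r 0w}
  3. MEM ⇒ go  {2A/1Mu/1Ld/1B | 1r 0w}
  4. ALU→r5 ⇒ no(RD_PORT)  {2A/1Mu/1Ld/1B | 1r 0w}
  5. MUL→r8 ⇒ no(WR_PORT)  {2A/1Mu/1Ld/1B | 1r 0w}

issued = [0, 1, 3]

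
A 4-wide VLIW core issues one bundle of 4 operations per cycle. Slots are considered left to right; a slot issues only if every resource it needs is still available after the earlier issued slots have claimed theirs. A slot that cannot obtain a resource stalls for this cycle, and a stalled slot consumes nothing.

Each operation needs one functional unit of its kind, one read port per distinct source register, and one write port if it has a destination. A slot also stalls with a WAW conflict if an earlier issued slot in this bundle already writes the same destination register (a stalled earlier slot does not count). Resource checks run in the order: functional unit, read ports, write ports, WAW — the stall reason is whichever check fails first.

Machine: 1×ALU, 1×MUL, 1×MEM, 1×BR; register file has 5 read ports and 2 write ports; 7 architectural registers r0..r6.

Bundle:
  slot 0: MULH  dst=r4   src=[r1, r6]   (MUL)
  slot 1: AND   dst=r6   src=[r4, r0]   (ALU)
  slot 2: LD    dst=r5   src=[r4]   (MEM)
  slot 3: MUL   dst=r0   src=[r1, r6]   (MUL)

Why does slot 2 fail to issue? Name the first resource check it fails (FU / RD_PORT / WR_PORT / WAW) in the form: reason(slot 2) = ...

reason(slot 2) = WR_PORT

  0. MUL→r4 ⇒ go  {1A/0Mu/1Ld/1B | 3r 1w}
  1. ALU→r6 ⇒ go  {0A/0Mu/1Ld/1B | 1r 0w}
  2. MEM→r5 ⇒ no(WR_PORT)  {0A/0Mu/1Ld/1B | 1r 0w}
  3. MUL→r0 ⇒ no(FU)  {0A/0Mu/1Ld/1B | 1r 0w}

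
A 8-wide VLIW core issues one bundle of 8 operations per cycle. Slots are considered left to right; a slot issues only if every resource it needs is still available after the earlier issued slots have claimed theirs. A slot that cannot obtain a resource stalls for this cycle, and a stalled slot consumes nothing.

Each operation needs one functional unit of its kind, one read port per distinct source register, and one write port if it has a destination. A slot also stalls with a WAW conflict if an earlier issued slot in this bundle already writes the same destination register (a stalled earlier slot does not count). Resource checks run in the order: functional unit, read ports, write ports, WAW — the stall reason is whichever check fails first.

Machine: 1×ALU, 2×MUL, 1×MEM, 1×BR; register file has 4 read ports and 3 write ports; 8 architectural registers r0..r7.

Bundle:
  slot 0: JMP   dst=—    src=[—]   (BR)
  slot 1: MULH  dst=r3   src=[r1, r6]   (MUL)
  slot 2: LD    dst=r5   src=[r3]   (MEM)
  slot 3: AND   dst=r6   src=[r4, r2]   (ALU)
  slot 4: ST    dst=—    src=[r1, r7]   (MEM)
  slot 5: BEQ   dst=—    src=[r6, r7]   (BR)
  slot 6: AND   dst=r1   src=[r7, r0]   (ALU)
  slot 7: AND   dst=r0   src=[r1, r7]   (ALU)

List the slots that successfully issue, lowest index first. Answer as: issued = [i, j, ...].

issued = [0, 1, 2]

slot 0 (BR): ISSUE — free A1,Mu2,Ld1,B0 rp4 wp3
slot 1 (MUL): ISSUE — free A1,Mu1,Ld1,B0 rp2 wp2
slot 2 (MEM): ISSUE — free A1,Mu1,Ld0,B0 rp1 wp1
slot 3 (ALU): stall RD_PORT — free A1,Mu1,Ld0,B0 rp1 wp1
slot 4 (MEM): stall FU — free A1,Mu1,Ld0,B0 rp1 wp1
slot 5 (BR): stall FU — free A1,Mu1,Ld0,B0 rp1 wp1
slot 6 (ALU): stall RD_PORT — free A1,Mu1,Ld0,B0 rp1 wp1
slot 7 (ALU): stall RD_PORT — free A1,Mu1,Ld0,B0 rp1 wp1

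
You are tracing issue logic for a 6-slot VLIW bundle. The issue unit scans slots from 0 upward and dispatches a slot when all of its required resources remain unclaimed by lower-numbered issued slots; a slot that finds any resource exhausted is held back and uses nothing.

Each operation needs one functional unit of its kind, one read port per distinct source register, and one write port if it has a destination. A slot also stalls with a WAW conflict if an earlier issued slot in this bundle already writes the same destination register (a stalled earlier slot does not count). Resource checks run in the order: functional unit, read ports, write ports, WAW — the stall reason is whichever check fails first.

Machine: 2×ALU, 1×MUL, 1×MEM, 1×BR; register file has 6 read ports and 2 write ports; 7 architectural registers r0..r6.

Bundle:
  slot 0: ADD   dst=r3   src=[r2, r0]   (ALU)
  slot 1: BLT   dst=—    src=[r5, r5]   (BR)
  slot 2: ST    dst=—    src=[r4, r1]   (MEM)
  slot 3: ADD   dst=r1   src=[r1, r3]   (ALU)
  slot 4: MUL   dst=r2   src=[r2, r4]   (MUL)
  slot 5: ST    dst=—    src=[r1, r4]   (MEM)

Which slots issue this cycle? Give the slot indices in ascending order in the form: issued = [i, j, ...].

issued = [0, 1, 2]

(0) want 1×ALU +2rd +1wr — yes → AL1|MU1|ME1|BR1|rd4|wr1
(1) want 1×BR +1rd +0wr — yes → AL1|MU1|ME1|BR0|rd3|wr1
(2) want 1×MEM +2rd +0wr — yes → AL1|MU1|ME0|BR0|rd1|wr1
(3) want 1×ALU +2rd +1wr — RD_PORT → AL1|MU1|ME0|BR0|rd1|wr1
(4) want 1×MUL +2rd +1wr — RD_PORT → AL1|MU1|ME0|BR0|rd1|wr1
(5) want 1×MEM +2rd +0wr — FU → AL1|MU1|ME0|BR0|rd1|wr1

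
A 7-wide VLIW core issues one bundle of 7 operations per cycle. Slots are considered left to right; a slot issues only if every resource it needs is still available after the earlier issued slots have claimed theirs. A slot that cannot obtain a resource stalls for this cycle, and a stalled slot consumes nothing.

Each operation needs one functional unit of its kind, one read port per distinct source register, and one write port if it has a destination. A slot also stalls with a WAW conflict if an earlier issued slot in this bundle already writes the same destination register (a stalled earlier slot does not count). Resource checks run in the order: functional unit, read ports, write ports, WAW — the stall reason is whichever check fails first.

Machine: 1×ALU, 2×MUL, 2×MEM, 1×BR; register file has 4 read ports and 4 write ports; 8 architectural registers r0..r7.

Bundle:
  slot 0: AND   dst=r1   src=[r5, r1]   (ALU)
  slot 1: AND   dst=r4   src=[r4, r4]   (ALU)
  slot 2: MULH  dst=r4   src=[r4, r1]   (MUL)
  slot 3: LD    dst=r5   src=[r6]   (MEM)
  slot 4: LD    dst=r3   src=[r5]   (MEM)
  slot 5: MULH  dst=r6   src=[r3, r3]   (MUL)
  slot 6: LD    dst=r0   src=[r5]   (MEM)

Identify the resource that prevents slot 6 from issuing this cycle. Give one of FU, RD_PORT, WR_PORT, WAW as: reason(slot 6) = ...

reason(slot 6) = RD_PORT

  0. ALU→r1 ⇒ go  {0A/2Mu/2Ld/1B | 2r 3w}
  1. ALU→r4 ⇒ no(FU)  {0A/2Mu/2Ld/1B | 2r 3w}
  2. MUL→r4 ⇒ go  {0A/1Mu/2Ld/1B | 0r 2w}
  3. MEM→r5 ⇒ no(RD_PORT)  {0A/1Mu/2Ld/1B | 0r 2w}
  4. MEM→r3 ⇒ no(RD_PORT)  {0A/1Mu/2Ld/1B | 0r 2w}
  5. MUL→r6 ⇒ no(RD_PORT)  {0A/1Mu/2Ld/1B | 0r 2w}
  6. MEM→r0 ⇒ no(RD_PORT)  {0A/1Mu/2Ld/1B | 0r 2w}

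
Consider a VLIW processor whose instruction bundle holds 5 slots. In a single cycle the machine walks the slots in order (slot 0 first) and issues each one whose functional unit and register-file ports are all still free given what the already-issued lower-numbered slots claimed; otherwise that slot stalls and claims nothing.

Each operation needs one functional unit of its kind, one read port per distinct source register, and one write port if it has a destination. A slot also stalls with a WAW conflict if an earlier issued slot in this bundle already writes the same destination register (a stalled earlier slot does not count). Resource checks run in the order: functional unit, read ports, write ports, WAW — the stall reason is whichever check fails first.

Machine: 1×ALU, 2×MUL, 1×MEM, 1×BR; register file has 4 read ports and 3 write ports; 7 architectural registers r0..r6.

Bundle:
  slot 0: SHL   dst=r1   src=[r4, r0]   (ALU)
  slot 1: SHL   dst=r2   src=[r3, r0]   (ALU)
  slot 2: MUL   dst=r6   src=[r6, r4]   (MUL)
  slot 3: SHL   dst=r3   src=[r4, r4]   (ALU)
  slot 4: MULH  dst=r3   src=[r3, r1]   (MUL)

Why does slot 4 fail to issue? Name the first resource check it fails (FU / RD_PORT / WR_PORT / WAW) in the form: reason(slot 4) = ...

slot 0 (ALU): ISSUE — free A0,Mu2,Ld1,B1 rp2 wp2
slot 1 (ALU): stall FU — free A0,Mu2,Ld1,B1 rp2 wp2
slot 2 (MUL): ISSUE — free A0,Mu1,Ld1,B1 rp0 wp1
slot 3 (ALU): stall FU — free A0,Mu1,Ld1,B1 rp0 wp1
slot 4 (MUL): stall RD_PORT — free A0,Mu1,Ld1,B1 rp0 wp1

reason(slot 4) = RD_PORT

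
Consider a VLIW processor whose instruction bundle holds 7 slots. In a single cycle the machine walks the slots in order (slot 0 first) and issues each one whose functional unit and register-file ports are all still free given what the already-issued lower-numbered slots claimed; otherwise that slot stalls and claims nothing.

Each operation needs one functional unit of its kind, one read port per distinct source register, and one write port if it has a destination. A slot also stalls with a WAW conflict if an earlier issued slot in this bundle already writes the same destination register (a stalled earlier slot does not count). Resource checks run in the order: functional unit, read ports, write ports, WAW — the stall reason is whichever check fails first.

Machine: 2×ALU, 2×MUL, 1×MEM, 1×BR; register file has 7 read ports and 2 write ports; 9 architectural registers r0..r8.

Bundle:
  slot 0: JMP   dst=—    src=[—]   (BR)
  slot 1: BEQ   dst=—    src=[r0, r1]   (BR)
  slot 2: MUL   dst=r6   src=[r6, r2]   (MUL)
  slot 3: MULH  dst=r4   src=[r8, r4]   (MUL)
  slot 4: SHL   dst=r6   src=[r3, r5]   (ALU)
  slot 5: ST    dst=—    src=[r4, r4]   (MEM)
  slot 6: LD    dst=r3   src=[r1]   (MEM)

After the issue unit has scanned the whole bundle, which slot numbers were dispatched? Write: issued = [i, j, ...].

slot 0 (BR): ISSUE — free A2,Mu2,Ld1,B0 rp7 wp2
slot 1 (BR): stall FU — free A2,Mu2,Ld1,B0 rp7 wp2
slot 2 (MUL): ISSUE — free A2,Mu1,Ld1,B0 rp5 wp1
slot 3 (MUL): ISSUE — free A2,Mu0,Ld1,B0 rp3 wp0
slot 4 (ALU): stall WR_PORT — free A2,Mu0,Ld1,B0 rp3 wp0
slot 5 (MEM): ISSUE — free A2,Mu0,Ld0,B0 rp2 wp0
slot 6 (MEM): stall FU — free A2,Mu0,Ld0,B0 rp2 wp0

issued = [0, 2, 3, 5]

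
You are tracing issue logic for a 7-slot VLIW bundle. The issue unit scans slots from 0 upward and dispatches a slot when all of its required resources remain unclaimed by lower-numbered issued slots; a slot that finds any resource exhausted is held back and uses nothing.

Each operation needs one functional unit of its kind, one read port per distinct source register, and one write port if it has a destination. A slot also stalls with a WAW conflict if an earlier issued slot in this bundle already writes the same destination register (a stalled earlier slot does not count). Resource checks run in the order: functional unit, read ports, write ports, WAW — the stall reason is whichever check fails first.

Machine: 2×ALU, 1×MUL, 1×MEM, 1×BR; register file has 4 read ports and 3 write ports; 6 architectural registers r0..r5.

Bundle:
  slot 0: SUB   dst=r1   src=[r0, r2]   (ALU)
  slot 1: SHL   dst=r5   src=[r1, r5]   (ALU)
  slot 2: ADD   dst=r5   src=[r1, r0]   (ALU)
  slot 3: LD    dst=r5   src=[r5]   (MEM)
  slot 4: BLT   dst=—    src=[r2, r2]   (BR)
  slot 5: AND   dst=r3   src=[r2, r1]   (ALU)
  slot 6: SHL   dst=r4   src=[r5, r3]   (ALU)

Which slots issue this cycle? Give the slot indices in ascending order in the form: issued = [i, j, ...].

(0) want 1×ALU +2rd +1wr — yes → AL1|MU1|ME1|BR1|rd2|wr2
(1) want 1×ALU +2rd +1wr — yes → AL0|MU1|ME1|BR1|rd0|wr1
(2) want 1×ALU +2rd +1wr — FU → AL0|MU1|ME1|BR1|rd0|wr1
(3) want 1×MEM +1rd +1wr — RD_PORT → AL0|MU1|ME1|BR1|rd0|wr1
(4) want 1×BR +1rd +0wr — RD_PORT → AL0|MU1|ME1|BR1|rd0|wr1
(5) want 1×ALU +2rd +1wr — FU → AL0|MU1|ME1|BR1|rd0|wr1
(6) want 1×ALU +2rd +1wr — FU → AL0|MU1|ME1|BR1|rd0|wr1

issued = [0, 1]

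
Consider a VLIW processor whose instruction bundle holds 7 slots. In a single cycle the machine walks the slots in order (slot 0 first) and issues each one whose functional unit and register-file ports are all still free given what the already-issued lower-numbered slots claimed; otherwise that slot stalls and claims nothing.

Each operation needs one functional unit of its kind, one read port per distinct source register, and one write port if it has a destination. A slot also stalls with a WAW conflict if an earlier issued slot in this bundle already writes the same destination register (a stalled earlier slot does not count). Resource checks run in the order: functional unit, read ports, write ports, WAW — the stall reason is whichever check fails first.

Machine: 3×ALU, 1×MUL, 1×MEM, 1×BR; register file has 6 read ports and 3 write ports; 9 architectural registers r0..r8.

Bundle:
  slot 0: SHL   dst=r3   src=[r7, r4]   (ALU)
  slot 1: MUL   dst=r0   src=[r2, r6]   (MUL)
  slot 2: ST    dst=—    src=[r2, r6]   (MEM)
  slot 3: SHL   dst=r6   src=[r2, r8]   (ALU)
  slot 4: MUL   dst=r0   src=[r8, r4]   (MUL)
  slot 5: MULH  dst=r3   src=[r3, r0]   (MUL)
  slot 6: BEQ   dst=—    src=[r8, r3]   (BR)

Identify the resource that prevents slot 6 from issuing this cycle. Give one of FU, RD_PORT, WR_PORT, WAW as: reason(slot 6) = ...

reason(slot 6) = RD_PORT

#0 ALU src=r7,r4 dispatched  <A:2 Mu:1 Ld:1 B:1 rd:4 wr:2>
#1 MUL src=r2,r6 dispatched  <A:2 Mu:0 Ld:1 B:1 rd:2 wr:1>
#2 MEM src=r2,r6 dispatched  <A:2 Mu:0 Ld:0 B:1 rd:0 wr:1>
#3 ALU src=r2,r8 held:RD_PORT  <A:2 Mu:0 Ld:0 B:1 rd:0 wr:1>
#4 MUL src=r8,r4 held:FU  <A:2 Mu:0 Ld:0 B:1 rd:0 wr:1>
#5 MUL src=r3,r0 held:FU  <A:2 Mu:0 Ld:0 B:1 rd:0 wr:1>
#6 BR src=r8,r3 held:RD_PORT  <A:2 Mu:0 Ld:0 B:1 rd:0 wr:1>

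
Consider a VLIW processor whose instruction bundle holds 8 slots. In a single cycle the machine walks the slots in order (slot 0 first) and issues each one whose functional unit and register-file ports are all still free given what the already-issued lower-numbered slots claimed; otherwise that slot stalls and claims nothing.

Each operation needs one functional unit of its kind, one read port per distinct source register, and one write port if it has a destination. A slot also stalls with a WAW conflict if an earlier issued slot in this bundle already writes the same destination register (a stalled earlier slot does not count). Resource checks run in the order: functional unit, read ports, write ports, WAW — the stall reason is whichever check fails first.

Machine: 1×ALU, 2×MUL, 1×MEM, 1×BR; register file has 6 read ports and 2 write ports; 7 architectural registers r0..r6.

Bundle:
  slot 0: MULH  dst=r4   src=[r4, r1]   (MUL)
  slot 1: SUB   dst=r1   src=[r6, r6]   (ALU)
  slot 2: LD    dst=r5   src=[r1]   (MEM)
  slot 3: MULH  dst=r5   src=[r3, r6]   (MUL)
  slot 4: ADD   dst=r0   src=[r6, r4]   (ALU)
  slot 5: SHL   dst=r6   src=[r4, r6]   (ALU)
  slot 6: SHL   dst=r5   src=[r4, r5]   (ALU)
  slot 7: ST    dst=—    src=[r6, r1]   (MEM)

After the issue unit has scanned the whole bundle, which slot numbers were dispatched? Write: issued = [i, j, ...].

issued = [0, 1, 7]

#0 MUL src=r4,r1 dispatched  <A:1 Mu:1 Ld:1 B:1 rd:4 wr:1>
#1 ALU src=r6,r6 dispatched  <A:0 Mu:1 Ld:1 B:1 rd:3 wr:0>
#2 MEM src=r1 held:WR_PORT  <A:0 Mu:1 Ld:1 B:1 rd:3 wr:0>
#3 MUL src=r3,r6 held:WR_PORT  <A:0 Mu:1 Ld:1 B:1 rd:3 wr:0>
#4 ALU src=r6,r4 held:FU  <A:0 Mu:1 Ld:1 B:1 rd:3 wr:0>
#5 ALU src=r4,r6 held:FU  <A:0 Mu:1 Ld:1 B:1 rd:3 wr:0>
#6 ALU src=r4,r5 held:FU  <A:0 Mu:1 Ld:1 B:1 rd:3 wr:0>
#7 MEM src=r6,r1 dispatched  <A:0 Mu:1 Ld:0 B:1 rd:1 wr:0>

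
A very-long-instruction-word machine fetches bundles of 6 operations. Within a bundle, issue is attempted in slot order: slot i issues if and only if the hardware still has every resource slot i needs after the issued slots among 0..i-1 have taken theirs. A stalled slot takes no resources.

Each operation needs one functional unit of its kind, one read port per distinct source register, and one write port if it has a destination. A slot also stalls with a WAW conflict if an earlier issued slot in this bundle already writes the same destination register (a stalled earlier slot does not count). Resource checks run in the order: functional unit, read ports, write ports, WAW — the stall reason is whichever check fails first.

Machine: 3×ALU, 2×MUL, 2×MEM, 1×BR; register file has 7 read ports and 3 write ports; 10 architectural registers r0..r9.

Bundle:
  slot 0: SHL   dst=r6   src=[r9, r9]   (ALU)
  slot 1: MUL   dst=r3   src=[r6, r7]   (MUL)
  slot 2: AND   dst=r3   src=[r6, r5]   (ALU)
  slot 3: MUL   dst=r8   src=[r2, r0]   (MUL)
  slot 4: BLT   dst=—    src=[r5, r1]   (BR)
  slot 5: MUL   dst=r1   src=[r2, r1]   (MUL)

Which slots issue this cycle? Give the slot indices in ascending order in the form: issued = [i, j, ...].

(0) want 1×ALU +1rd +1wr — yes → AL2|MU2|ME2|BR1|rd6|wr2
(1) want 1×MUL +2rd +1wr — yes → AL2|MU1|ME2|BR1|rd4|wr1
(2) want 1×ALU +2rd +1wr — WAW → AL2|MU1|ME2|BR1|rd4|wr1
(3) want 1×MUL +2rd +1wr — yes → AL2|MU0|ME2|BR1|rd2|wr0
(4) want 1×BR +2rd +0wr — yes → AL2|MU0|ME2|BR0|rd0|wr0
(5) want 1×MUL +2rd +1wr — FU → AL2|MU0|ME2|BR0|rd0|wr0

issued = [0, 1, 3, 4]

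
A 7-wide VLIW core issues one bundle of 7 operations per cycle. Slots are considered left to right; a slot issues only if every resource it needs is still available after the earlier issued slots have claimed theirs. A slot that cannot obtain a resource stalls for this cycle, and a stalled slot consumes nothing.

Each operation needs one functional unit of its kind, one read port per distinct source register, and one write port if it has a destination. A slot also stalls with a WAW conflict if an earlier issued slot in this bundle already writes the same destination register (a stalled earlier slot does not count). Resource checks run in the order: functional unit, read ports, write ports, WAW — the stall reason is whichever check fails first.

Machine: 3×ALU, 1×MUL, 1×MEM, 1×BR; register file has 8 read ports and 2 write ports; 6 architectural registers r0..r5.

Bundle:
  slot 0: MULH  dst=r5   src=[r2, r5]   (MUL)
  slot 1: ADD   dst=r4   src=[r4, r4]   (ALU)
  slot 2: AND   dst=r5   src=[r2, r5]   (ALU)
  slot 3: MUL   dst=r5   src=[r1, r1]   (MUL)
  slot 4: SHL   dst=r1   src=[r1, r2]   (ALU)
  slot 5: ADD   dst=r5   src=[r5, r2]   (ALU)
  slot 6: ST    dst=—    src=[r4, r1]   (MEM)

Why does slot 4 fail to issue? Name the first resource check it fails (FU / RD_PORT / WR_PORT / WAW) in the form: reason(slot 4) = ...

reason(slot 4) = WR_PORT

  0. MUL→r5 ⇒ go  {3A/0Mu/1Ld/1B | 6r 1w}
  1. ALU→r4 ⇒ go  {2A/0Mu/1Ld/1B | 5r 0w}
  2. ALU→r5 ⇒ no(WR_PORT)  {2A/0Mu/1Ld/1B | 5r 0w}
  3. MUL→r5 ⇒ no(FU)  {2A/0Mu/1Ld/1B | 5r 0w}
  4. ALU→r1 ⇒ no(WR_PORT)  {2A/0Mu/1Ld/1B | 5r 0w}
  5. ALU→r5 ⇒ no(WR_PORT)  {2A/0Mu/1Ld/1B | 5r 0w}
  6. MEM ⇒ go  {2A/0Mu/0Ld/1B | 3r 0w}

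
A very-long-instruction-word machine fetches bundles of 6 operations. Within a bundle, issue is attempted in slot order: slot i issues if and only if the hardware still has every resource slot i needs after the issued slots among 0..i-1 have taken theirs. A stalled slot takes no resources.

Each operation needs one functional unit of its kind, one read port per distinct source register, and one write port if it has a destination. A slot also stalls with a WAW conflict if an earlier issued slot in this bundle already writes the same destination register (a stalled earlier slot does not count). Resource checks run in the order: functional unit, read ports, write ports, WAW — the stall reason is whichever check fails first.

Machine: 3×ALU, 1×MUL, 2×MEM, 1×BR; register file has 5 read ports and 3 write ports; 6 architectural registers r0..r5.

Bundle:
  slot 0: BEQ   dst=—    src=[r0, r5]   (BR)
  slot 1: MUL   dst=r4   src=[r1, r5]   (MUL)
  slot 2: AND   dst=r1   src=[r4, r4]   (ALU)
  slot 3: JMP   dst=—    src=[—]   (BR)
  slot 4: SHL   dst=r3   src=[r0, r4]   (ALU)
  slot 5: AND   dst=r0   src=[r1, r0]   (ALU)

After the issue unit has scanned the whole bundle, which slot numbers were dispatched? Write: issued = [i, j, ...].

issued = [0, 1, 2]

(0) want 1×BR +2rd +0wr — yes → AL3|MU1|ME2|BR0|rd3|wr3
(1) want 1×MUL +2rd +1wr — yes → AL3|MU0|ME2|BR0|rd1|wr2
(2) want 1×ALU +1rd +1wr — yes → AL2|MU0|ME2|BR0|rd0|wr1
(3) want 1×BR +0rd +0wr — FU → AL2|MU0|ME2|BR0|rd0|wr1
(4) want 1×ALU +2rd +1wr — RD_PORT → AL2|MU0|ME2|BR0|rd0|wr1
(5) want 1×ALU +2rd +1wr — RD_PORT → AL2|MU0|ME2|BR0|rd0|wr1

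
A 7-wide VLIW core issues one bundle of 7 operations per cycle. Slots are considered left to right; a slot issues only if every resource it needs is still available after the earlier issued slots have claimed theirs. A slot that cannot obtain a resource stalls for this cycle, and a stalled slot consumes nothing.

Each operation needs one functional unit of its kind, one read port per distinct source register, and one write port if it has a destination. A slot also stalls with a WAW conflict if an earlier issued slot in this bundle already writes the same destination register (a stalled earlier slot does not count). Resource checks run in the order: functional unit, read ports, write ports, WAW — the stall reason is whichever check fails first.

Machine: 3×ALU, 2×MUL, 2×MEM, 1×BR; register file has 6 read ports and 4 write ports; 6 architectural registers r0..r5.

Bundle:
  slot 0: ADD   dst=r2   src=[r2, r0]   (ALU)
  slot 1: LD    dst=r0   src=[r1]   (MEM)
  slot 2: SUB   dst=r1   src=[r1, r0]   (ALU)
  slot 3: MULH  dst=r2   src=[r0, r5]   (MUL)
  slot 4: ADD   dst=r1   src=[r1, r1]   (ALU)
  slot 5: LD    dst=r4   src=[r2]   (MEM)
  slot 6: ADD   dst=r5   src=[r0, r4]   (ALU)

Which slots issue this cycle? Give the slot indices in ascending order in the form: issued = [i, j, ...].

#0 ALU src=r2,r0 dispatched  <A:2 Mu:2 Ld:2 B:1 rd:4 wr:3>
#1 MEM src=r1 dispatched  <A:2 Mu:2 Ld:1 B:1 rd:3 wr:2>
#2 ALU src=r1,r0 dispatched  <A:1 Mu:2 Ld:1 B:1 rd:1 wr:1>
#3 MUL src=r0,r5 held:RD_PORT  <A:1 Mu:2 Ld:1 B:1 rd:1 wr:1>
#4 ALU src=r1,r1 held:WAW  <A:1 Mu:2 Ld:1 B:1 rd:1 wr:1>
#5 MEM src=r2 dispatched  <A:1 Mu:2 Ld:0 B:1 rd:0 wr:0>
#6 ALU src=r0,r4 held:RD_PORT  <A:1 Mu:2 Ld:0 B:1 rd:0 wr:0>

issued = [0, 1, 2, 5]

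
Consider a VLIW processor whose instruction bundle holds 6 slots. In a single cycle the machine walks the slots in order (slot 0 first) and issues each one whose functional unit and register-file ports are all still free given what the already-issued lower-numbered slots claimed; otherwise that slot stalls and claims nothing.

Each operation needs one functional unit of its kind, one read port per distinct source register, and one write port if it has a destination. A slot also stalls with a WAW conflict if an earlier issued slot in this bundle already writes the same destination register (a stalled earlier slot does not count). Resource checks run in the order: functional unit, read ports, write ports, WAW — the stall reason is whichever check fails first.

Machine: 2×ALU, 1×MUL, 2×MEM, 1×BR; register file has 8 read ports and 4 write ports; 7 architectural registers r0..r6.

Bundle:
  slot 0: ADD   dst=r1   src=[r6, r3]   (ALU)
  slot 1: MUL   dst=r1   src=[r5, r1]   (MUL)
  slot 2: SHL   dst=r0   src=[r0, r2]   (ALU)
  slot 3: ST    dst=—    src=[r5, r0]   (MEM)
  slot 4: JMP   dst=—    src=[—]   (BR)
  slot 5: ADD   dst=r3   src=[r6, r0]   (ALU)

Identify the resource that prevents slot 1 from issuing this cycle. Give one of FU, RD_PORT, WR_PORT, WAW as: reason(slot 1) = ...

reason(slot 1) = WAW

slot 0 (ALU): ISSUE — free A1,Mu1,Ld2,B1 rp6 wp3
slot 1 (MUL): stall WAW — free A1,Mu1,Ld2,B1 rp6 wp3
slot 2 (ALU): ISSUE — free A0,Mu1,Ld2,B1 rp4 wp2
slot 3 (MEM): ISSUE — free A0,Mu1,Ld1,B1 rp2 wp2
slot 4 (BR): ISSUE — free A0,Mu1,Ld1,B0 rp2 wp2
slot 5 (ALU): stall FU — free A0,Mu1,Ld1,B0 rp2 wp2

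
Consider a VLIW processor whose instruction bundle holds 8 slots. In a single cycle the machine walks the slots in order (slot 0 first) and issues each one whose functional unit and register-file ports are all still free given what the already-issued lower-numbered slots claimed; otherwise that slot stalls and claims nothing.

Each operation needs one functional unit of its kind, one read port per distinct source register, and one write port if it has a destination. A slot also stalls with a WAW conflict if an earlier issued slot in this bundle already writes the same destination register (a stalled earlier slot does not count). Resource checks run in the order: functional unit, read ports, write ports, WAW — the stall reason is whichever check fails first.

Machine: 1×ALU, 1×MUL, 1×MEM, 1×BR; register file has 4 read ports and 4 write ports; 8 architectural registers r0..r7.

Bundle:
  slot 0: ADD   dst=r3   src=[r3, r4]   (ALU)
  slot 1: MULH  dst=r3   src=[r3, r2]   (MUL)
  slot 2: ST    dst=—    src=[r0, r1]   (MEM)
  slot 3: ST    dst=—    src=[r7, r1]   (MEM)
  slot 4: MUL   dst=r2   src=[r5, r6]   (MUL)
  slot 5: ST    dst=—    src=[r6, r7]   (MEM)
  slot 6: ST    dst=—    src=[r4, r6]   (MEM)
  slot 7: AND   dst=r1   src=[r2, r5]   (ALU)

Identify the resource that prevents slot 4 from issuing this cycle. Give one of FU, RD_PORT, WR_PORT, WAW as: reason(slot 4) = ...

reason(slot 4) = RD_PORT

(0) want 1×ALU +2rd +1wr — yes → AL0|MU1|ME1|BR1|rd2|wr3
(1) want 1×MUL +2rd +1wr — WAW → AL0|MU1|ME1|BR1|rd2|wr3
(2) want 1×MEM +2rd +0wr — yes → AL0|MU1|ME0|BR1|rd0|wr3
(3) want 1×MEM +2rd +0wr — FU → AL0|MU1|ME0|BR1|rd0|wr3
(4) want 1×MUL +2rd +1wr — RD_PORT → AL0|MU1|ME0|BR1|rd0|wr3
(5) want 1×MEM +2rd +0wr — FU → AL0|MU1|ME0|BR1|rd0|wr3
(6) want 1×MEM +2rd +0wr — FU → AL0|MU1|ME0|BR1|rd0|wr3
(7) want 1×ALU +2rd +1wr — FU → AL0|MU1|ME0|BR1|rd0|wr3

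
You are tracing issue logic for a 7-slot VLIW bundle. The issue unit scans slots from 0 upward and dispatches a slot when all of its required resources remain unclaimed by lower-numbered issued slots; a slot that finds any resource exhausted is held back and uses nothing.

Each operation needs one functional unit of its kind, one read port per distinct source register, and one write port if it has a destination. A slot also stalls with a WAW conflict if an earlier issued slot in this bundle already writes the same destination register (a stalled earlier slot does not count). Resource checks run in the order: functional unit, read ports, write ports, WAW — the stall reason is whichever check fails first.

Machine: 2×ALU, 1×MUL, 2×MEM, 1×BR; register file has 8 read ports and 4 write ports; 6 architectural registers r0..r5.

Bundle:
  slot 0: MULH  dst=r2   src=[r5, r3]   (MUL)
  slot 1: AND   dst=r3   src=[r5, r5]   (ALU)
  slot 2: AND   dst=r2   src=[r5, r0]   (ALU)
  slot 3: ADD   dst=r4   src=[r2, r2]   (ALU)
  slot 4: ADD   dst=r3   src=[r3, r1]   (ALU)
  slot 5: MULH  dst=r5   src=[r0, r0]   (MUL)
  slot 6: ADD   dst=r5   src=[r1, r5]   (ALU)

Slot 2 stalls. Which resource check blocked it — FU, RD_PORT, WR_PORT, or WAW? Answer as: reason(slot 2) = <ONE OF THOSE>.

slot 0 (MUL): ISSUE — free A2,Mu0,Ld2,B1 rp6 wp3
slot 1 (ALU): ISSUE — free A1,Mu0,Ld2,B1 rp5 wp2
slot 2 (ALU): stall WAW — free A1,Mu0,Ld2,B1 rp5 wp2
slot 3 (ALU): ISSUE — free A0,Mu0,Ld2,B1 rp4 wp1
slot 4 (ALU): stall FU — free A0,Mu0,Ld2,B1 rp4 wp1
slot 5 (MUL): stall FU — free A0,Mu0,Ld2,B1 rp4 wp1
slot 6 (ALU): stall FU — free A0,Mu0,Ld2,B1 rp4 wp1

reason(slot 2) = WAW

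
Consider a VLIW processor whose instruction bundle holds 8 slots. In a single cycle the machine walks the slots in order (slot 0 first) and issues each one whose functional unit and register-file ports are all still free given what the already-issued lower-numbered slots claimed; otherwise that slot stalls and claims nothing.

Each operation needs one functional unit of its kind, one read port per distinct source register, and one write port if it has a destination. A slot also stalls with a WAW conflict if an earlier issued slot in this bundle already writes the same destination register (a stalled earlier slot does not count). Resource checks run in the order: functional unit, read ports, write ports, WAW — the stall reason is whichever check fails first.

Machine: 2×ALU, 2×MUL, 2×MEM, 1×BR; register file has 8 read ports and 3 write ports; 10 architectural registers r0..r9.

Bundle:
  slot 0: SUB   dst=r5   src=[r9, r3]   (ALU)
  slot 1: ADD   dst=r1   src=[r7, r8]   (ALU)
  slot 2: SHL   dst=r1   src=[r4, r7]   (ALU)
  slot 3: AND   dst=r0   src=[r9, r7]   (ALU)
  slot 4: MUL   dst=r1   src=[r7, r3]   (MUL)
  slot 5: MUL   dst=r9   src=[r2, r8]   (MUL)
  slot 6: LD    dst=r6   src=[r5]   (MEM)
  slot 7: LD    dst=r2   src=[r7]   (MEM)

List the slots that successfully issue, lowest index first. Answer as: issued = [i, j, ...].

issued = [0, 1, 5]

  0. ALU→r5 ⇒ go  {1A/2Mu/2Ld/1B | 6r 2w}
  1. ALU→r1 ⇒ go  {0A/2Mu/2Ld/1B | 4r 1w}
  2. ALU→r1 ⇒ no(FU)  {0A/2Mu/2Ld/1B | 4r 1w}
  3. ALU→r0 ⇒ no(FU)  {0A/2Mu/2Ld/1B | 4r 1w}
  4. MUL→r1 ⇒ no(WAW)  {0A/2Mu/2Ld/1B | 4r 1w}
  5. MUL→r9 ⇒ go  {0A/1Mu/2Ld/1B | 2r 0w}
  6. MEM→r6 ⇒ no(WR_PORT)  {0A/1Mu/2Ld/1B | 2r 0w}
  7. MEM→r2 ⇒ no(WR_PORT)  {0A/1Mu/2Ld/1B | 2r 0w}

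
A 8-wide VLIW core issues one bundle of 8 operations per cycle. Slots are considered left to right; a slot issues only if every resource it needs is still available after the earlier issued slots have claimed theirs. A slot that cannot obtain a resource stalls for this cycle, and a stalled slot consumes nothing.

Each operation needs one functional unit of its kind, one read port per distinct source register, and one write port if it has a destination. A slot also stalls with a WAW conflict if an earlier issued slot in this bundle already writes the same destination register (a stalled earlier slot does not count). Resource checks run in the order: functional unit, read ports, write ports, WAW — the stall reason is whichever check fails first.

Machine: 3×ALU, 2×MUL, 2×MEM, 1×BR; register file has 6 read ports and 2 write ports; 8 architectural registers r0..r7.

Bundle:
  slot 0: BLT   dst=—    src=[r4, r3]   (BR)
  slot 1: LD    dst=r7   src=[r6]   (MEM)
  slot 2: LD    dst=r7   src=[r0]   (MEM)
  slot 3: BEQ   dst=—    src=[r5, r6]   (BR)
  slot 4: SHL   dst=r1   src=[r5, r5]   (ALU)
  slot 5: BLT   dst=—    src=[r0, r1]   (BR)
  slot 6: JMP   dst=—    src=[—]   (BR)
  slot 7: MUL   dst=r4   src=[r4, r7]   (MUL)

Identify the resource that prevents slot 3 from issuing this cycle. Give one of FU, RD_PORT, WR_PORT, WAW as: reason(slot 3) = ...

reason(slot 3) = FU

#0 BR src=r4,r3 dispatched  <A:3 Mu:2 Ld:2 B:0 rd:4 wr:2>
#1 MEM src=r6 dispatched  <A:3 Mu:2 Ld:1 B:0 rd:3 wr:1>
#2 MEM src=r0 held:WAW  <A:3 Mu:2 Ld:1 B:0 rd:3 wr:1>
#3 BR src=r5,r6 held:FU  <A:3 Mu:2 Ld:1 B:0 rd:3 wr:1>
#4 ALU src=r5,r5 dispatched  <A:2 Mu:2 Ld:1 B:0 rd:2 wr:0>
#5 BR src=r0,r1 held:FU  <A:2 Mu:2 Ld:1 B:0 rd:2 wr:0>
#6 BR src=- held:FU  <A:2 Mu:2 Ld:1 B:0 rd:2 wr:0>
#7 MUL src=r4,r7 held:WR_PORT  <A:2 Mu:2 Ld:1 B:0 rd:2 wr:0>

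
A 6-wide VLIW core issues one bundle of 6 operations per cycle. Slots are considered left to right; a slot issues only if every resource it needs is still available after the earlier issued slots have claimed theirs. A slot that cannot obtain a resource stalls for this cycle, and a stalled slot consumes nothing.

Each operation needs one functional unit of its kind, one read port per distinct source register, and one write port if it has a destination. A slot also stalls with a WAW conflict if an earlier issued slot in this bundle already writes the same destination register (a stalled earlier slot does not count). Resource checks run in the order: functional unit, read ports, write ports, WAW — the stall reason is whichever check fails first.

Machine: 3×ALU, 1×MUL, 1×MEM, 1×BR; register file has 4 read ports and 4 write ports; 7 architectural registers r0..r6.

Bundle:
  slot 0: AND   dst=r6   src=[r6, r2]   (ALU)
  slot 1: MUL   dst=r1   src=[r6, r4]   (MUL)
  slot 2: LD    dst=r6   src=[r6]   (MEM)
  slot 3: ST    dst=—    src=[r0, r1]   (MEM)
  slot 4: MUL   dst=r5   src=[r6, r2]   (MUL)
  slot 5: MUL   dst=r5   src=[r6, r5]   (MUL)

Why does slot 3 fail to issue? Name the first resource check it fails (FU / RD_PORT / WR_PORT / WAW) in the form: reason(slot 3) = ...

[0] ALU needs rd=2 wr=1: ok; after: ALU=2 MUL=1 MEM=1 BR=1, R=2, W=3
[1] MUL needs rd=2 wr=1: ok; after: ALU=2 MUL=0 MEM=1 BR=1, R=0, W=2
[2] MEM needs rd=1 wr=1: RD_PORT; after: ALU=2 MUL=0 MEM=1 BR=1, R=0, W=2
[3] MEM needs rd=2 wr=0: RD_PORT; after: ALU=2 MUL=0 MEM=1 BR=1, R=0, W=2
[4] MUL needs rd=2 wr=1: FU; after: ALU=2 MUL=0 MEM=1 BR=1, R=0, W=2
[5] MUL needs rd=2 wr=1: FU; after: ALU=2 MUL=0 MEM=1 BR=1, R=0, W=2

reason(slot 3) = RD_PORT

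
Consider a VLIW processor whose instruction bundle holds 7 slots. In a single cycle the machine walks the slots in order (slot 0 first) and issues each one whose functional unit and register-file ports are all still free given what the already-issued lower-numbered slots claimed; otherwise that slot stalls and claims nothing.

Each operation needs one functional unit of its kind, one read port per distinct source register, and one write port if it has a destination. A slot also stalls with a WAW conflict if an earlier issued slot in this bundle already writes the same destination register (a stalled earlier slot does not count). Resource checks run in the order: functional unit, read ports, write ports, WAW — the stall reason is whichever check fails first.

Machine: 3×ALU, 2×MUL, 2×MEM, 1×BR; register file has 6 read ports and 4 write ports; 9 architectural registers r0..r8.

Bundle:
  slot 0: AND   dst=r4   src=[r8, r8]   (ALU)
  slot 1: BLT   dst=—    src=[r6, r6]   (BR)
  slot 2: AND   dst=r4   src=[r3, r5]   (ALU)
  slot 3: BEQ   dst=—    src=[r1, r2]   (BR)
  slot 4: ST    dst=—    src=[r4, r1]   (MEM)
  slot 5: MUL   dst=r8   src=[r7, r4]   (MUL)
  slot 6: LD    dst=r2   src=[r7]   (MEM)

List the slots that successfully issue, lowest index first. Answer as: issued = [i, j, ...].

[0] ALU needs rd=1 wr=1: ok; after: ALU=2 MUL=2 MEM=2 BR=1, R=5, W=3
[1] BR needs rd=1 wr=0: ok; after: ALU=2 MUL=2 MEM=2 BR=0, R=4, W=3
[2] ALU needs rd=2 wr=1: WAW; after: ALU=2 MUL=2 MEM=2 BR=0, R=4, W=3
[3] BR needs rd=2 wr=0: FU; after: ALU=2 MUL=2 MEM=2 BR=0, R=4, W=3
[4] MEM needs rd=2 wr=0: ok; after: ALU=2 MUL=2 MEM=1 BR=0, R=2, W=3
[5] MUL needs rd=2 wr=1: ok; after: ALU=2 MUL=1 MEM=1 BR=0, R=0, W=2
[6] MEM needs rd=1 wr=1: RD_PORT; after: ALU=2 MUL=1 MEM=1 BR=0, R=0, W=2

issued = [0, 1, 4, 5]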